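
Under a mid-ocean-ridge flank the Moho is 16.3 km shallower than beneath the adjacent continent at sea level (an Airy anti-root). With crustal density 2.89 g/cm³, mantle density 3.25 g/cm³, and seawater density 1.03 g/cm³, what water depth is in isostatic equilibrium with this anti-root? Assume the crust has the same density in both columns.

Replacing a thickness d of crust by seawater at the top must be balanced by replacing crust with mantle at the base: d (ρ_c − ρ_w) = a (ρ_m − ρ_c).
d = a (ρ_m − ρ_c)/(ρ_c − ρ_w) = 16.3 km × 0.36/1.86 = 3.15 km.

3.15 km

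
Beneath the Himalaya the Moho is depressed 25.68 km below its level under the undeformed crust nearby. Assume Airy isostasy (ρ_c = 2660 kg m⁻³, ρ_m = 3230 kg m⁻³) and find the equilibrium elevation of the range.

In Airy isostatic equilibrium: ρ_c h = (ρ_m − ρ_c) r.
h = r (ρ_m − ρ_c) / ρ_c = 25.68 km × (3230 − 2660) / 2660 = 5.5 km.

5.5 km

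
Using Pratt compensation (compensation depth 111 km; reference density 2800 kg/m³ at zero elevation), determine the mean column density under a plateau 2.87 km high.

Pratt balance: ρ_ref D = ρ (D + h).
ρ = ρ_ref D/(D + h) = 2800 × 111 km/(111 km + 2.87 km) = 2730 kg/m³.

2730 kg/m³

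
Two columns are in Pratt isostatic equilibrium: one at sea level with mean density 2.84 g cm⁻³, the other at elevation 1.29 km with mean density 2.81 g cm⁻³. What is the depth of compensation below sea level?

121 km

ρ_ref D = ρ (D + h) → D (ρ_ref − ρ) = ρ h.
D = ρ h/(ρ_ref − ρ) = 2.81 × 1.29 km/(2.84 − 2.81) = 121 km.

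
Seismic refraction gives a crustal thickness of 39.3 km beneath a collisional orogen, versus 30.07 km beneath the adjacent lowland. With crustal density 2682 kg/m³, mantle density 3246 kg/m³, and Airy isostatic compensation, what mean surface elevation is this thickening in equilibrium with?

1.6 km

Excess crust Δ = 39.3 km − 30.07 km = 9.23 km, split between elevation h and root r with h + r = Δ.
Airy balance ρ_c h = (ρ_m − ρ_c) r gives r = h ρ_c/(ρ_m − ρ_c), so h (1 + ρ_c/(ρ_m − ρ_c)) = Δ, i.e. h = Δ (ρ_m − ρ_c)/ρ_m.
h = 9.23 km × 564/3246 = 1.6 km.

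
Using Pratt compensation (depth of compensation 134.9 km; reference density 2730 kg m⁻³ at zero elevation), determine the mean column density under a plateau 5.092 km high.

2630 kg m⁻³

Pratt balance: ρ_ref D = ρ (D + h).
ρ = ρ_ref D/(D + h) = 2730 × 134.9 km/(134.9 km + 5.092 km) = 2630 kg m⁻³.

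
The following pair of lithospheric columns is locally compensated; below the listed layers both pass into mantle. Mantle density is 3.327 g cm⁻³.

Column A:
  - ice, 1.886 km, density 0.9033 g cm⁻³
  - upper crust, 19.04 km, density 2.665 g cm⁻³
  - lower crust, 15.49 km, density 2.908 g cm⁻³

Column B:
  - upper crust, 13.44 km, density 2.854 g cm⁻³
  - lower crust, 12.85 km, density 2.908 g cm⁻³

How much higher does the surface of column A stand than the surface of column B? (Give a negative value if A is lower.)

For any compensation level in the mantle, the mantle terms cancel and isostasy reduces to e = (Σt_A − Σt_B) − (Σ(ρt)_A − Σ(ρt)_B) / ρ_m.
Σt_A = 36.416 km; Σt_B = 26.29 km; Σ(ρt)_A = 97.4901438; Σ(ρt)_B = 75.72556 (in km·g cm⁻³).
e = (36.416 − 26.29) − (97.4901438 − 75.72556) / 3.327 = 3.58 km.

3.58 km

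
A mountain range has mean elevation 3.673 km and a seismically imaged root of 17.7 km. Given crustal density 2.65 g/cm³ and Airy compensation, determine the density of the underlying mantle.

3.2 g/cm³

Airy balance: ρ_c h = (ρ_m − ρ_c) r → ρ_m = ρ_c (1 + h/r).
ρ_m = 2.65 × (1 + 3.673 km/17.7 km) = 3.2 g/cm³.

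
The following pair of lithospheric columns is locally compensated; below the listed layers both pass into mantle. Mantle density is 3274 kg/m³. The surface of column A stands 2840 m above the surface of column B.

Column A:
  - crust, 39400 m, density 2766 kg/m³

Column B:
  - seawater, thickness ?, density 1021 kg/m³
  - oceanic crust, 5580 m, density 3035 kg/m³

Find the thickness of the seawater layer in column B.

4160 m

Take the compensation level at the base of the deeper column (depth z_c below the surface of column A) and equate Σ ρ_i t_i down to z_c; mantle fills any gap and the z_c terms cancel.
Column A: 39400×2766 + (z_c − 39400)×3274
Column B: 2840×0 + x×1021 + 5580×3035 + (z_c − 2840 − 5580 − x)×3274
The z_c×3274 term appears on both sides and cancels. Collect the known terms of each column as K = Σ(ρt)_known − 3274 × (depth of known layers): K_A = 108980400 − 3274×39400 = −20015200; K_B = 16935300 − 3274×(2840 + 5580) = −10631780.
Balance: K_A = K_B − x×(3274 − 1021), so x = (K_B − K_A)/(3274 − 1021) = 9383420/2253 = 4160 m.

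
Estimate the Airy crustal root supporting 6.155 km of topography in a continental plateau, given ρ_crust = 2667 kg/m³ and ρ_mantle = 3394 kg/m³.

Balancing pressure at the compensation depth: the weight of the topography is balanced by the buoyancy of the root, ρ_c h = (ρ_m − ρ_c) r.
r = h · ρ_c / (ρ_m − ρ_c) = 6.155 km × 2667 / (3394 − 2667) = 22.6 km.

22.6 km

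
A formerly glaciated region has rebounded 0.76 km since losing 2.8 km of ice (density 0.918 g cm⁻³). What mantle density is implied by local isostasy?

ρ_m = ρ_ice t / u = 0.918 × 2.8 km/0.76 km = 3.38 g cm⁻³.

3.38 g cm⁻³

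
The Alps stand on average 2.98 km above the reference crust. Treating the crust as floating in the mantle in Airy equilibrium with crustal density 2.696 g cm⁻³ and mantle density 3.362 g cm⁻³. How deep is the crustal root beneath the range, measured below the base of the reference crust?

12.1 km

By Archimedes' principle applied to the lithosphere: the weight of the topography is balanced by the buoyancy of the root, ρ_c h = (ρ_m − ρ_c) r.
r = h · ρ_c / (ρ_m − ρ_c) = 2.98 km × 2.696 / (3.362 − 2.696) = 12.1 km.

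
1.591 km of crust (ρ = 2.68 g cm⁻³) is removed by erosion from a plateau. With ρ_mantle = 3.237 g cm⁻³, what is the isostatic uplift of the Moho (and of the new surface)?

Unloading: uplift u = e ρ_c/ρ_m = 1.591 km × 2.68/3.237 = 1.32 km.

1.32 km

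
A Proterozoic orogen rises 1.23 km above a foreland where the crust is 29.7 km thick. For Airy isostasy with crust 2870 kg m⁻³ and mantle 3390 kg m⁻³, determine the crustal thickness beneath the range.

37.7 km

Root depth r = h ρ_c / (ρ_m − ρ_c) = 1.23 km × 2870 / 520 = 6.789 km.
Total thickness = T + h + r = 29.7 km + 1.23 km + 6.789 km = 37.7 km.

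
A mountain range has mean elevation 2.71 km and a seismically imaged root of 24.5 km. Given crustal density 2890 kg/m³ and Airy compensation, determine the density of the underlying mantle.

Airy balance: ρ_c h = (ρ_m − ρ_c) r → ρ_m = ρ_c (1 + h/r).
ρ_m = 2890 × (1 + 2.71 km/24.5 km) = 3210 kg/m³.

3210 kg/m³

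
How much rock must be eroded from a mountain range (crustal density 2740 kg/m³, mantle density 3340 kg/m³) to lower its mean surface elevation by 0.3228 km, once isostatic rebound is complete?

1.8 km

Net drop Δ = e − u = e − e ρ_c/ρ_m = e (ρ_m − ρ_c)/ρ_m.
e = Δ ρ_m/(ρ_m − ρ_c) = 0.3228 km × 3340/600 = 1.8 km.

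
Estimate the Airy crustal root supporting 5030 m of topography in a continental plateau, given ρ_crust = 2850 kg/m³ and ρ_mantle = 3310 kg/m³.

31200 m

For local isostatic compensation: the weight of the topography is balanced by the buoyancy of the root, ρ_c h = (ρ_m − ρ_c) r.
r = h · ρ_c / (ρ_m − ρ_c) = 5030 m × 2850 / (3310 − 2850) = 31200 m.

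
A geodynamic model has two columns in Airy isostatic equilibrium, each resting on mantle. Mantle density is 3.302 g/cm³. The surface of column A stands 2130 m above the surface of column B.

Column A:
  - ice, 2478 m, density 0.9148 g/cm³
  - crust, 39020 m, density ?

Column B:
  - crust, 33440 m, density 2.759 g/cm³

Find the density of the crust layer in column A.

Take the compensation level at the base of the deeper column (depth z_c below the surface of column A) and equate Σ ρ_i t_i down to z_c; mantle fills any gap and the z_c terms cancel.
Column A: 2478×0.9148 + 39020×ρ + (z_c − 41498)×3.302
Column B: 2130×0 + 33440×2.759 + (z_c − 2130 − 33440)×3.302
The z_c×3.302 term appears on both sides and cancels. Collect the known terms of each column as K = Σ(ρt)_known − 3.302 × (depth of known layers): K_A = 2266.8744 − 3.302×41498 = −134759.522; K_B = 92260.96 − 3.302×(2130 + 33440) = −25191.18.
Balance: K_A + 39020×ρ = K_B, so ρ = (K_B − K_A)/39020 = 109568/39020 = 2.81 g/cm³.

2.81 g/cm³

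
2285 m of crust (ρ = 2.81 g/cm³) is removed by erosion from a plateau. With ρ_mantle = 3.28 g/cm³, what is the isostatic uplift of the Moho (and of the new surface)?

Unloading: uplift u = e ρ_c/ρ_m = 2285 m × 2.81/3.28 = 1960 m.

1960 m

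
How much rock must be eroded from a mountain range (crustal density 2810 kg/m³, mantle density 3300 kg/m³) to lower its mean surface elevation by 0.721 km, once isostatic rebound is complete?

4.86 km

Net drop Δ = e − u = e − e ρ_c/ρ_m = e (ρ_m − ρ_c)/ρ_m.
e = Δ ρ_m/(ρ_m − ρ_c) = 0.721 km × 3300/490 = 4.86 km.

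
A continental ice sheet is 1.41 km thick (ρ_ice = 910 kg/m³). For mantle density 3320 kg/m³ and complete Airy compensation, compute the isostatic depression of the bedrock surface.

0.386 km

Balancing pressure at the compensation depth: the ice load ρ_ice t is balanced by mantle displaced below, ρ_m s.
s = t ρ_ice / ρ_m = 1.41 km × 910/3320 = 0.386 km.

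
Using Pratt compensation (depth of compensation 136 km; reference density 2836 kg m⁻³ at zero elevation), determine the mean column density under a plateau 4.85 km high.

2740 kg m⁻³

Pratt balance: ρ_ref D = ρ (D + h).
ρ = ρ_ref D/(D + h) = 2836 × 136 km/(136 km + 4.85 km) = 2740 kg m⁻³.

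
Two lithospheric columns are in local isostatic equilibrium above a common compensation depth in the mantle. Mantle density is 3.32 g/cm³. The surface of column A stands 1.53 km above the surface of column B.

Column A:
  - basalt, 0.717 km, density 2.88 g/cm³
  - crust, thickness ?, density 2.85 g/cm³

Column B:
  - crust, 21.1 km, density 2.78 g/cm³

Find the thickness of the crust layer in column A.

34.4 km

Take the compensation level at the base of the deeper column (depth z_c below the surface of column A) and equate Σ ρ_i t_i down to z_c; mantle fills any gap and the z_c terms cancel.
Column A: 0.717×2.88 + x×2.85 + (z_c − 0.717 − x)×3.32
Column B: 1.53×0 + 21.1×2.78 + (z_c − 1.53 − 21.1)×3.32
The z_c×3.32 term appears on both sides and cancels. Collect the known terms of each column as K = Σ(ρt)_known − 3.32 × (depth of known layers): K_A = 2.06496 − 3.32×0.717 = −0.31548; K_B = 58.658 − 3.32×(1.53 + 21.1) = −16.4736.
Balance: K_A − x×(3.32 − 2.85) = K_B, so x = (K_A − K_B)/(3.32 − 2.85) = 16.1581/0.47 = 34.4 km.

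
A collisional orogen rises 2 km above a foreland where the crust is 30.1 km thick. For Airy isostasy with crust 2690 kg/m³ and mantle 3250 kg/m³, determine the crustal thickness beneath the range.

41.7 km

Root depth r = h ρ_c / (ρ_m − ρ_c) = 2 km × 2690 / 560 = 9.607 km.
Total thickness = T + h + r = 30.1 km + 2 km + 9.607 km = 41.7 km.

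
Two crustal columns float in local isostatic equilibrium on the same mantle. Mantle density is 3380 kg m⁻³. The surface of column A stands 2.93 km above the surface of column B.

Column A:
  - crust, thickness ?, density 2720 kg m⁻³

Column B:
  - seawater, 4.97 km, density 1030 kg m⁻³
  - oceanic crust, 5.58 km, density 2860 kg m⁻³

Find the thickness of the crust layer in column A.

Take the compensation level at the base of the deeper column (depth z_c below the surface of column A) and equate Σ ρ_i t_i down to z_c; mantle fills any gap and the z_c terms cancel.
Column A: x×2720 + (z_c − 0 − x)×3380
Column B: 2.93×0 + 4.97×1030 + 5.58×2860 + (z_c − 2.93 − 10.55)×3380
The z_c×3380 term appears on both sides and cancels. Collect the known terms of each column as K = Σ(ρt)_known − 3380 × (depth of known layers): K_A = 0 − 3380×0 = 0; K_B = 21077.9 − 3380×(2.93 + 10.55) = −24484.5.
Balance: K_A − x×(3380 − 2720) = K_B, so x = (K_A − K_B)/(3380 − 2720) = 24484.5/660 = 37.1 km.

37.1 km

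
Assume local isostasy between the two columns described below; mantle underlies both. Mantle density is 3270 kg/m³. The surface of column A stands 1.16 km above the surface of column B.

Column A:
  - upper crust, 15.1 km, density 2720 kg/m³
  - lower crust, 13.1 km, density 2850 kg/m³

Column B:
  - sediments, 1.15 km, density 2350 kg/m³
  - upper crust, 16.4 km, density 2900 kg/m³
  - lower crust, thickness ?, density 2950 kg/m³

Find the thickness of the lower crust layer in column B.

Take the compensation level at the base of the deeper column (depth z_c below the surface of column A) and equate Σ ρ_i t_i down to z_c; mantle fills any gap and the z_c terms cancel.
Column A: 15.1×2720 + 13.1×2850 + (z_c − 28.2)×3270
Column B: 1.16×0 + 1.15×2350 + 16.4×2900 + x×2950 + (z_c − 1.16 − 17.55 − x)×3270
The z_c×3270 term appears on both sides and cancels. Collect the known terms of each column as K = Σ(ρt)_known − 3270 × (depth of known layers): K_A = 78407 − 3270×28.2 = −13807; K_B = 50262.5 − 3270×(1.16 + 17.55) = −10919.2.
Balance: K_A = K_B − x×(3270 − 2950), so x = (K_B − K_A)/(3270 − 2950) = 2887.8/320 = 9.02 km.

9.02 km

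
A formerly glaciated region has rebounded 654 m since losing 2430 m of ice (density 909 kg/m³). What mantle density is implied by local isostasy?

3380 kg/m³

ρ_m = ρ_ice t / u = 909 × 2430 m/654 m = 3380 kg/m³.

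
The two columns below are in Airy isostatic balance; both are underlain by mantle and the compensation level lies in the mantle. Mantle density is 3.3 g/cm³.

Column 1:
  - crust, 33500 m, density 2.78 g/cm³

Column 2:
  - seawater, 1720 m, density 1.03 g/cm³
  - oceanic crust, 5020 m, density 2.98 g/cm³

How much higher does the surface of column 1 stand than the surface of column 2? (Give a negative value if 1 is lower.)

3610 m

For any compensation level in the mantle, the mantle terms cancel and isostasy reduces to e = (Σt_1 − Σt_2) − (Σ(ρt)_1 − Σ(ρt)_2) / ρ_m.
Σt_1 = 33500 m; Σt_2 = 6740 m; Σ(ρt)_1 = 93130; Σ(ρt)_2 = 16731.2 (in m·g/cm³).
e = (33500 − 6740) − (93130 − 16731.2) / 3.3 = 3610 m.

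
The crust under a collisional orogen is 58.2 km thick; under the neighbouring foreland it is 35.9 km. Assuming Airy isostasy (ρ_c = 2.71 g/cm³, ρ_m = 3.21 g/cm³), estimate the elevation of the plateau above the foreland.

Excess crust Δ = 58.2 km − 35.9 km = 22.3 km, split between elevation h and root r with h + r = Δ.
Airy balance ρ_c h = (ρ_m − ρ_c) r gives r = h ρ_c/(ρ_m − ρ_c), so h (1 + ρ_c/(ρ_m − ρ_c)) = Δ, i.e. h = Δ (ρ_m − ρ_c)/ρ_m.
h = 22.3 km × 0.5/3.21 = 3.47 km.

3.47 km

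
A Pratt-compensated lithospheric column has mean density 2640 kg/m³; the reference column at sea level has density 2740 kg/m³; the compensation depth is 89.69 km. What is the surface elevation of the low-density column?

3.4 km

ρ_ref D = ρ (D + h) → h = D (ρ_ref − ρ)/ρ.
h = 89.69 km × (2740 − 2640)/2640 = 3.4 km.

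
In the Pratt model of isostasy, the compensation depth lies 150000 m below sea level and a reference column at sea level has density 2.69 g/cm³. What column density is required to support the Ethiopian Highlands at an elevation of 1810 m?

Pratt balance: ρ_ref D = ρ (D + h).
ρ = ρ_ref D/(D + h) = 2.69 × 150000 m/(150000 m + 1810 m) = 2.66 g/cm³.

2.66 g/cm³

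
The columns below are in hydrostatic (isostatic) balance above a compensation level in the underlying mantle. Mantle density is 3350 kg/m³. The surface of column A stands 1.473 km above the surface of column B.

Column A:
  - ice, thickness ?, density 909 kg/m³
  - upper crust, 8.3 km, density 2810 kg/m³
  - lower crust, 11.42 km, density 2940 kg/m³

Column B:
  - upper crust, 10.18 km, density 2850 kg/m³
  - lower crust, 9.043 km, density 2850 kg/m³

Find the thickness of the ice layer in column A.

Take the compensation level at the base of the deeper column (depth z_c below the surface of column A) and equate Σ ρ_i t_i down to z_c; mantle fills any gap and the z_c terms cancel.
Column A: x×909 + 8.3×2810 + 11.42×2940 + (z_c − 19.72 − x)×3350
Column B: 1.473×0 + 10.18×2850 + 9.043×2850 + (z_c − 1.473 − 19.223)×3350
The z_c×3350 term appears on both sides and cancels. Collect the known terms of each column as K = Σ(ρt)_known − 3350 × (depth of known layers): K_A = 56897.8 − 3350×19.72 = −9164.2; K_B = 54785.55 − 3350×(1.473 + 19.223) = −14546.05.
Balance: K_A − x×(3350 − 909) = K_B, so x = (K_A − K_B)/(3350 − 909) = 5381.85/2441 = 2.2 km.

2.2 km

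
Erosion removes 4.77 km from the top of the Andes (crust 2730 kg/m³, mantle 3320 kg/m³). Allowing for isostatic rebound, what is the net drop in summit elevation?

0.848 km

Rebound u = e ρ_c/ρ_m = 4.77 km × 2730/3320 = 3.922 km.
Net surface drop = e − u = 4.77 km − 3.922 km = e (ρ_m − ρ_c)/ρ_m = 0.848 km.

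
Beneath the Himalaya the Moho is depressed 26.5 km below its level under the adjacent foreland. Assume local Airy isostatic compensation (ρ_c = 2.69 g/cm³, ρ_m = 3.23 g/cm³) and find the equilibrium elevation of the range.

By Archimedes' principle applied to the lithosphere: ρ_c h = (ρ_m − ρ_c) r.
h = r (ρ_m − ρ_c) / ρ_c = 26.5 km × (3.23 − 2.69) / 2.69 = 5.32 km.

5.32 km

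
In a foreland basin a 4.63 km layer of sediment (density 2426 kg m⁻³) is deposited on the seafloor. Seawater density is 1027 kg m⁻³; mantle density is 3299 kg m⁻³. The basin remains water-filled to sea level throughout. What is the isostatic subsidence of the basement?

Submarine loading: the sediment displaces seawater, and the subsidence is in turn flooded, so s (ρ_m − ρ_w) = t (ρ_sed − ρ_w).
s = 4.63 km × (2426 − 1027) / (3299 − 1027) = 2.85 km.

2.85 km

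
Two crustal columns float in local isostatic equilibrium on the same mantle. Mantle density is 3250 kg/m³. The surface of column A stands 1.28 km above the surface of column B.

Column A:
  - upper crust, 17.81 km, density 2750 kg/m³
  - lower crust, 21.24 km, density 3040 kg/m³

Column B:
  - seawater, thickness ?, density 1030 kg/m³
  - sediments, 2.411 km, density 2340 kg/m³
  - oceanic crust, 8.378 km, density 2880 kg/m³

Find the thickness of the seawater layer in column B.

1.76 km

Take the compensation level at the base of the deeper column (depth z_c below the surface of column A) and equate Σ ρ_i t_i down to z_c; mantle fills any gap and the z_c terms cancel.
Column A: 17.81×2750 + 21.24×3040 + (z_c − 39.05)×3250
Column B: 1.28×0 + x×1030 + 2.411×2340 + 8.378×2880 + (z_c − 1.28 − 10.789 − x)×3250
The z_c×3250 term appears on both sides and cancels. Collect the known terms of each column as K = Σ(ρt)_known − 3250 × (depth of known layers): K_A = 113547.1 − 3250×39.05 = −13365.4; K_B = 29770.38 − 3250×(1.28 + 10.789) = −9453.87.
Balance: K_A = K_B − x×(3250 − 1030), so x = (K_B − K_A)/(3250 − 1030) = 3911.53/2220 = 1.76 km.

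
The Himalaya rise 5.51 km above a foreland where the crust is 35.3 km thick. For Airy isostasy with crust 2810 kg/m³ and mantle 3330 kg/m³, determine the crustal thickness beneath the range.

70.6 km

Root depth r = h ρ_c / (ρ_m − ρ_c) = 5.51 km × 2810 / 520 = 29.78 km.
Total thickness = T + h + r = 35.3 km + 5.51 km + 29.78 km = 70.6 km.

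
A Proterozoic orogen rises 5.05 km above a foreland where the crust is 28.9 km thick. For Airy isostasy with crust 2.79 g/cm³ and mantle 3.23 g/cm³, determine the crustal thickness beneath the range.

Root depth r = h ρ_c / (ρ_m − ρ_c) = 5.05 km × 2.79 / 0.44 = 32.02 km.
Total thickness = T + h + r = 28.9 km + 5.05 km + 32.02 km = 66 km.

66 km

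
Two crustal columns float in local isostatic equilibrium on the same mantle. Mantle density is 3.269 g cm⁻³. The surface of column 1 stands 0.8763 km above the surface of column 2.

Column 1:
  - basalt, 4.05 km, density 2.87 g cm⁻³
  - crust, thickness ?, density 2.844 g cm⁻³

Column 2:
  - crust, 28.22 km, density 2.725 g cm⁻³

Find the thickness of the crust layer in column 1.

Take the compensation level at the base of the deeper column (depth z_c below the surface of column 1) and equate Σ ρ_i t_i down to z_c; mantle fills any gap and the z_c terms cancel.
Column 1: 4.05×2.87 + x×2.844 + (z_c − 4.05 − x)×3.269
Column 2: 0.8763×0 + 28.22×2.725 + (z_c − 0.8763 − 28.22)×3.269
The z_c×3.269 term appears on both sides and cancels. Collect the known terms of each column as K = Σ(ρt)_known − 3.269 × (depth of known layers): K_1 = 11.6235 − 3.269×4.05 = −1.61595; K_2 = 76.8995 − 3.269×(0.8763 + 28.22) = −18.2163047.
Balance: K_1 − x×(3.269 − 2.844) = K_2, so x = (K_1 − K_2)/(3.269 − 2.844) = 16.6004/0.425 = 39.1 km.

39.1 km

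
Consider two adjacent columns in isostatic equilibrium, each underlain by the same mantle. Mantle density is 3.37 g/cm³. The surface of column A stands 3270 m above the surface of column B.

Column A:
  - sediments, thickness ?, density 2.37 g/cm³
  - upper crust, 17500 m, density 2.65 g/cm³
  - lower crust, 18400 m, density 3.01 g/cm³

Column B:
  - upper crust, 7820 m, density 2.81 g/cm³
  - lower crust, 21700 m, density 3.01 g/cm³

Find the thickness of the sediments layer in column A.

Take the compensation level at the base of the deeper column (depth z_c below the surface of column A) and equate Σ ρ_i t_i down to z_c; mantle fills any gap and the z_c terms cancel.
Column A: x×2.37 + 17500×2.65 + 18400×3.01 + (z_c − 35900 − x)×3.37
Column B: 3270×0 + 7820×2.81 + 21700×3.01 + (z_c − 3270 − 29520)×3.37
The z_c×3.37 term appears on both sides and cancels. Collect the known terms of each column as K = Σ(ρt)_known − 3.37 × (depth of known layers): K_A = 101759 − 3.37×35900 = −19224; K_B = 87291.2 − 3.37×(3270 + 29520) = −23211.1.
Balance: K_A − x×(3.37 − 2.37) = K_B, so x = (K_A − K_B)/(3.37 − 2.37) = 3987.1/1 = 3990 m.

3990 m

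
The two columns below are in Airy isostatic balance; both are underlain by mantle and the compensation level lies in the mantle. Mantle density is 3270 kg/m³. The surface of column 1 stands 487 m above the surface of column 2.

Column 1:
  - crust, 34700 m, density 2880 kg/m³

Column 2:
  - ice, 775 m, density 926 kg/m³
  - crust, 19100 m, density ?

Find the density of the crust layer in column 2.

2740 kg/m³

Take the compensation level at the base of the deeper column (depth z_c below the surface of column 1) and equate Σ ρ_i t_i down to z_c; mantle fills any gap and the z_c terms cancel.
Column 1: 34700×2880 + (z_c − 34700)×3270
Column 2: 487×0 + 775×926 + 19100×ρ + (z_c − 487 − 19875)×3270
The z_c×3270 term appears on both sides and cancels. Collect the known terms of each column as K = Σ(ρt)_known − 3270 × (depth of known layers): K_1 = 99936000 − 3270×34700 = −13533000; K_2 = 717650 − 3270×(487 + 19875) = −65866090.
Balance: K_1 = K_2 + 19100×ρ, so ρ = (K_1 − K_2)/19100 = 52333100/19100 = 2740 kg/m³.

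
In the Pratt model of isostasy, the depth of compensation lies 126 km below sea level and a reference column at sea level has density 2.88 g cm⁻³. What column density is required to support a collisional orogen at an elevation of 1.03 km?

2.86 g cm⁻³

Pratt balance: ρ_ref D = ρ (D + h).
ρ = ρ_ref D/(D + h) = 2.88 × 126 km/(126 km + 1.03 km) = 2.86 g cm⁻³.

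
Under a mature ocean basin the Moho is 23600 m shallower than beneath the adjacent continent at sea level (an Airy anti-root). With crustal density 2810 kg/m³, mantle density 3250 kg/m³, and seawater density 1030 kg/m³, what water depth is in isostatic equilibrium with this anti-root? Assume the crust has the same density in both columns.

Replacing a thickness d of crust by seawater at the top must be balanced by replacing crust with mantle at the base: d (ρ_c − ρ_w) = a (ρ_m − ρ_c).
d = a (ρ_m − ρ_c)/(ρ_c − ρ_w) = 23600 m × 440/1780 = 5830 m.

5830 m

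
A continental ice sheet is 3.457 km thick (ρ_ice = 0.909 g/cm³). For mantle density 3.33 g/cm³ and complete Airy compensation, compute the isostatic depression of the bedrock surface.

0.944 km

Balancing pressure at the compensation depth: the ice load ρ_ice t is balanced by mantle displaced below, ρ_m s.
s = t ρ_ice / ρ_m = 3.457 km × 0.909/3.33 = 0.944 km.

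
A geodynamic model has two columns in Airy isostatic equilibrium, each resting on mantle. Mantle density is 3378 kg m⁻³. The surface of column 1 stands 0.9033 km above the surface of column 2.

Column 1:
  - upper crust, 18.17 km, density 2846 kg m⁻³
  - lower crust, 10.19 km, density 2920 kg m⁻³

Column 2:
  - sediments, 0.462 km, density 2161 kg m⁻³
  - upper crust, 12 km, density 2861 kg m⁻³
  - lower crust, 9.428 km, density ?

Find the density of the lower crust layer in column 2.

Take the compensation level at the base of the deeper column (depth z_c below the surface of column 1) and equate Σ ρ_i t_i down to z_c; mantle fills any gap and the z_c terms cancel.
Column 1: 18.17×2846 + 10.19×2920 + (z_c − 28.36)×3378
Column 2: 0.9033×0 + 0.462×2161 + 12×2861 + 9.428×ρ + (z_c − 0.9033 − 21.89)×3378
The z_c×3378 term appears on both sides and cancels. Collect the known terms of each column as K = Σ(ρt)_known − 3378 × (depth of known layers): K_1 = 81466.62 − 3378×28.36 = −14333.46; K_2 = 35330.382 − 3378×(0.9033 + 21.89) = −41665.3854.
Balance: K_1 = K_2 + 9.428×ρ, so ρ = (K_1 − K_2)/9.428 = 27331.9/9.428 = 2900 kg m⁻³.

2900 kg m⁻³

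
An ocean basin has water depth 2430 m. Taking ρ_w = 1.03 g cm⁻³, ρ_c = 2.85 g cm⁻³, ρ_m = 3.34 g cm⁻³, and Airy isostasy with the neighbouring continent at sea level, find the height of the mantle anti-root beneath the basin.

9030 m

By Archimedes' principle applied to the lithosphere: replacing crust with seawater at the top is compensated by replacing crust with mantle at the base: d (ρ_c − ρ_w) = a (ρ_m − ρ_c).
a = d (ρ_c − ρ_w)/(ρ_m − ρ_c) = 2430 m × 1.82/0.49 = 9030 m.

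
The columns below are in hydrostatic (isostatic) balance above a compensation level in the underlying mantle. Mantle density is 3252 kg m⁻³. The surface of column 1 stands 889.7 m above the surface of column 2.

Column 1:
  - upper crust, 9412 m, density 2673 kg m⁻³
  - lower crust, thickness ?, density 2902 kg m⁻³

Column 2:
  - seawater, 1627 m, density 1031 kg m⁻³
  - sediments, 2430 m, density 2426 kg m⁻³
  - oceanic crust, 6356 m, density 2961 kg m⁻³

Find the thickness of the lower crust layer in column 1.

14000 m

Take the compensation level at the base of the deeper column (depth z_c below the surface of column 1) and equate Σ ρ_i t_i down to z_c; mantle fills any gap and the z_c terms cancel.
Column 1: 9412×2673 + x×2902 + (z_c − 9412 − x)×3252
Column 2: 889.7×0 + 1627×1031 + 2430×2426 + 6356×2961 + (z_c − 889.7 − 10413)×3252
The z_c×3252 term appears on both sides and cancels. Collect the known terms of each column as K = Σ(ρt)_known − 3252 × (depth of known layers): K_1 = 25158276 − 3252×9412 = −5449548; K_2 = 26392733 − 3252×(889.7 + 10413) = −10363647.4.
Balance: K_1 − x×(3252 − 2902) = K_2, so x = (K_1 − K_2)/(3252 − 2902) = 4914100/350 = 14000 m.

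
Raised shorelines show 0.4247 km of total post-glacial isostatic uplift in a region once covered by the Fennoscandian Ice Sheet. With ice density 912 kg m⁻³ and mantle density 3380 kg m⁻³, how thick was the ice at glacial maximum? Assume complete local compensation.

1.57 km

u = t ρ_ice/ρ_m → t = u ρ_m/ρ_ice = 0.4247 km × 3380/912 = 1.57 km.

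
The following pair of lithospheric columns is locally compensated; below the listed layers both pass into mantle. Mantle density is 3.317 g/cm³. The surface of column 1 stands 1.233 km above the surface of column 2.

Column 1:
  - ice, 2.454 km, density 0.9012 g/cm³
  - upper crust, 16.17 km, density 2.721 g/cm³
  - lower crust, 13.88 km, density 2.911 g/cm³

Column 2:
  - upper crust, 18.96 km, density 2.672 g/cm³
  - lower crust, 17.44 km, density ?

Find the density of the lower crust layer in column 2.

Take the compensation level at the base of the deeper column (depth z_c below the surface of column 1) and equate Σ ρ_i t_i down to z_c; mantle fills any gap and the z_c terms cancel.
Column 1: 2.454×0.9012 + 16.17×2.721 + 13.88×2.911 + (z_c − 32.504)×3.317
Column 2: 1.233×0 + 18.96×2.672 + 17.44×ρ + (z_c − 1.233 − 36.4)×3.317
The z_c×3.317 term appears on both sides and cancels. Collect the known terms of each column as K = Σ(ρt)_known − 3.317 × (depth of known layers): K_1 = 86.6147948 − 3.317×32.504 = −21.2009732; K_2 = 50.66112 − 3.317×(1.233 + 36.4) = −74.167541.
Balance: K_1 = K_2 + 17.44×ρ, so ρ = (K_1 − K_2)/17.44 = 52.9666/17.44 = 3.04 g/cm³.

3.04 g/cm³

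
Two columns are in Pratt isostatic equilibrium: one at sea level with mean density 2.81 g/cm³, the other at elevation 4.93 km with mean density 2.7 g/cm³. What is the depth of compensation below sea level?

121 km

ρ_ref D = ρ (D + h) → D (ρ_ref − ρ) = ρ h.
D = ρ h/(ρ_ref − ρ) = 2.7 × 4.93 km/(2.81 − 2.7) = 121 km.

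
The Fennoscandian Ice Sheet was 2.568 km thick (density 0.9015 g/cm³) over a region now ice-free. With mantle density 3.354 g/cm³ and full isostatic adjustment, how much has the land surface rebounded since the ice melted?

Removing the load lets mantle flow back in; uplift u satisfies ρ_ice t = ρ_m u.
u = t ρ_ice/ρ_m = 2.568 km × 0.9015/3.354 = 0.69 km.

0.69 km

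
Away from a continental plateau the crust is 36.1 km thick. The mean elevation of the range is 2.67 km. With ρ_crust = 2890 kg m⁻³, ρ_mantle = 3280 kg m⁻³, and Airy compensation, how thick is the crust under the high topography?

58.6 km

Root depth r = h ρ_c / (ρ_m − ρ_c) = 2.67 km × 2890 / 390 = 19.79 km.
Total thickness = T + h + r = 36.1 km + 2.67 km + 19.79 km = 58.6 km.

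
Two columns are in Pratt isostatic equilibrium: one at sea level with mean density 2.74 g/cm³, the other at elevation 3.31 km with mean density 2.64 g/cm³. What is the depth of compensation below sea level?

87.4 km

ρ_ref D = ρ (D + h) → D (ρ_ref − ρ) = ρ h.
D = ρ h/(ρ_ref − ρ) = 2.64 × 3.31 km/(2.74 − 2.64) = 87.4 km.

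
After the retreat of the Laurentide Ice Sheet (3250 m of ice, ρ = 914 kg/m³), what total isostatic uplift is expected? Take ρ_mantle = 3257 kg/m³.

Removing the load lets mantle flow back in; uplift u satisfies ρ_ice t = ρ_m u.
u = t ρ_ice/ρ_m = 3250 m × 914/3257 = 912 m.

912 m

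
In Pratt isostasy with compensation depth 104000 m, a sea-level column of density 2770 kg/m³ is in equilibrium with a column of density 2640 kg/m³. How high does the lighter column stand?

5120 m

ρ_ref D = ρ (D + h) → h = D (ρ_ref − ρ)/ρ.
h = 104000 m × (2770 − 2640)/2640 = 5120 m.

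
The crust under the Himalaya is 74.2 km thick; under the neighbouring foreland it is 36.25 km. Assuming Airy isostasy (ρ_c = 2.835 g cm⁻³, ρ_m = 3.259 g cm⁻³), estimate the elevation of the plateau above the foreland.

Excess crust Δ = 74.2 km − 36.25 km = 37.95 km, split between elevation h and root r with h + r = Δ.
Airy balance ρ_c h = (ρ_m − ρ_c) r gives r = h ρ_c/(ρ_m − ρ_c), so h (1 + ρ_c/(ρ_m − ρ_c)) = Δ, i.e. h = Δ (ρ_m − ρ_c)/ρ_m.
h = 37.95 km × 0.424/3.259 = 4.94 km.

4.94 km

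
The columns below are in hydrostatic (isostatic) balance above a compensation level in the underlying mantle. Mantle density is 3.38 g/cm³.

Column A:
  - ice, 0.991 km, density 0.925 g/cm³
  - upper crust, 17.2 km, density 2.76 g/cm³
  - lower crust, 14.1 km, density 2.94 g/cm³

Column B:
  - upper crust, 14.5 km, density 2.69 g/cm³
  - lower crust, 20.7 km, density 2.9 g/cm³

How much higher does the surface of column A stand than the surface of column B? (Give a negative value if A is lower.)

−0.189 km

For any compensation level in the mantle, the mantle terms cancel and isostasy reduces to e = (Σt_A − Σt_B) − (Σ(ρt)_A − Σ(ρt)_B) / ρ_m.
Σt_A = 32.291 km; Σt_B = 35.2 km; Σ(ρt)_A = 89.842675; Σ(ρt)_B = 99.035 (in km·g/cm³).
e = (32.291 − 35.2) − (89.842675 − 99.035) / 3.38 = −0.189 km.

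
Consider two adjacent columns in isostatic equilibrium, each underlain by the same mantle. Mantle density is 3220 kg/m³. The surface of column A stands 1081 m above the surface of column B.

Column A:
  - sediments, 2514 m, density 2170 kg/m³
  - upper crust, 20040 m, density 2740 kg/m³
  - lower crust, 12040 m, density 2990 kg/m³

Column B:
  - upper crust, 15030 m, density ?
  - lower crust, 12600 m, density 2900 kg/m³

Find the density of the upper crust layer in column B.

Take the compensation level at the base of the deeper column (depth z_c below the surface of column A) and equate Σ ρ_i t_i down to z_c; mantle fills any gap and the z_c terms cancel.
Column A: 2514×2170 + 20040×2740 + 12040×2990 + (z_c − 34594)×3220
Column B: 1081×0 + 15030×ρ + 12600×2900 + (z_c − 1081 − 27630)×3220
The z_c×3220 term appears on both sides and cancels. Collect the known terms of each column as K = Σ(ρt)_known − 3220 × (depth of known layers): K_A = 96364580 − 3220×34594 = −15028100; K_B = 36540000 − 3220×(1081 + 27630) = −55909420.
Balance: K_A = K_B + 15030×ρ, so ρ = (K_A − K_B)/15030 = 40881300/15030 = 2720 kg/m³.

2720 kg/m³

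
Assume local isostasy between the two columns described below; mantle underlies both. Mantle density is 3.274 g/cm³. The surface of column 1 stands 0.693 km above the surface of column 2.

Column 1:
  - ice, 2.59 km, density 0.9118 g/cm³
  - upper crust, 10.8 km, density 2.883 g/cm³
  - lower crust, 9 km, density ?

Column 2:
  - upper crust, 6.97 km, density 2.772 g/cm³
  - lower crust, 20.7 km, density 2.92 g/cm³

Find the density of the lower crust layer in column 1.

Take the compensation level at the base of the deeper column (depth z_c below the surface of column 1) and equate Σ ρ_i t_i down to z_c; mantle fills any gap and the z_c terms cancel.
Column 1: 2.59×0.9118 + 10.8×2.883 + 9×ρ + (z_c − 22.39)×3.274
Column 2: 0.693×0 + 6.97×2.772 + 20.7×2.92 + (z_c − 0.693 − 27.67)×3.274
The z_c×3.274 term appears on both sides and cancels. Collect the known terms of each column as K = Σ(ρt)_known − 3.274 × (depth of known layers): K_1 = 33.497962 − 3.274×22.39 = −39.806898; K_2 = 79.76484 − 3.274×(0.693 + 27.67) = −13.095622.
Balance: K_1 + 9×ρ = K_2, so ρ = (K_2 − K_1)/9 = 26.7113/9 = 2.97 g/cm³.

2.97 g/cm³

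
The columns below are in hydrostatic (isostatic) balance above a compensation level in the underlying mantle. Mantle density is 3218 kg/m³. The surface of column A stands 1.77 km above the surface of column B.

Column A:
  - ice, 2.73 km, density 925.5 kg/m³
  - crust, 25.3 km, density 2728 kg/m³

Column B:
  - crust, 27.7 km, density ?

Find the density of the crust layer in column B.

Take the compensation level at the base of the deeper column (depth z_c below the surface of column A) and equate Σ ρ_i t_i down to z_c; mantle fills any gap and the z_c terms cancel.
Column A: 2.73×925.5 + 25.3×2728 + (z_c − 28.03)×3218
Column B: 1.77×0 + 27.7×ρ + (z_c − 1.77 − 27.7)×3218
The z_c×3218 term appears on both sides and cancels. Collect the known terms of each column as K = Σ(ρt)_known − 3218 × (depth of known layers): K_A = 71545.015 − 3218×28.03 = −18655.525; K_B = 0 − 3218×(1.77 + 27.7) = −94834.46.
Balance: K_A = K_B + 27.7×ρ, so ρ = (K_A − K_B)/27.7 = 76178.9/27.7 = 2750 kg/m³.

2750 kg/m³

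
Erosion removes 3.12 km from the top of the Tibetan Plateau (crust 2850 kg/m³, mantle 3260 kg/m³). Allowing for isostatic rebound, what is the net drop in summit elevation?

0.392 km

Rebound u = e ρ_c/ρ_m = 3.12 km × 2850/3260 = 2.728 km.
Net surface drop = e − u = 3.12 km − 2.728 km = e (ρ_m − ρ_c)/ρ_m = 0.392 km.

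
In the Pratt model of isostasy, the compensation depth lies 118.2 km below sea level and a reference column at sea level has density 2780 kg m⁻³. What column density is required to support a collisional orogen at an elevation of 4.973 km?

Pratt balance: ρ_ref D = ρ (D + h).
ρ = ρ_ref D/(D + h) = 2780 × 118.2 km/(118.2 km + 4.973 km) = 2670 kg m⁻³.

2670 kg m⁻³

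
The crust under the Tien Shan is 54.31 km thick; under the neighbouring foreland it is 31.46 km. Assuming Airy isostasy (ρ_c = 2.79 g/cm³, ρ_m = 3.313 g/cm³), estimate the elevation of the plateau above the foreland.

Excess crust Δ = 54.31 km − 31.46 km = 22.85 km, split between elevation h and root r with h + r = Δ.
Airy balance ρ_c h = (ρ_m − ρ_c) r gives r = h ρ_c/(ρ_m − ρ_c), so h (1 + ρ_c/(ρ_m − ρ_c)) = Δ, i.e. h = Δ (ρ_m − ρ_c)/ρ_m.
h = 22.85 km × 0.523/3.313 = 3.61 km.

3.61 km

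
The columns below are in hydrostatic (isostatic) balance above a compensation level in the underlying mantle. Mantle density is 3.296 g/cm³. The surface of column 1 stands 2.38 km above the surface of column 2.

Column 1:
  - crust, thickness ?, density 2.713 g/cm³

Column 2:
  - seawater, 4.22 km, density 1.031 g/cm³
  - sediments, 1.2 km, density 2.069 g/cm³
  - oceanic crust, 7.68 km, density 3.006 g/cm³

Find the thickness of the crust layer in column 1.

Take the compensation level at the base of the deeper column (depth z_c below the surface of column 1) and equate Σ ρ_i t_i down to z_c; mantle fills any gap and the z_c terms cancel.
Column 1: x×2.713 + (z_c − 0 − x)×3.296
Column 2: 2.38×0 + 4.22×1.031 + 1.2×2.069 + 7.68×3.006 + (z_c − 2.38 − 13.1)×3.296
The z_c×3.296 term appears on both sides and cancels. Collect the known terms of each column as K = Σ(ρt)_known − 3.296 × (depth of known layers): K_1 = 0 − 3.296×0 = 0; K_2 = 29.9197 − 3.296×(2.38 + 13.1) = −21.10238.
Balance: K_1 − x×(3.296 − 2.713) = K_2, so x = (K_1 − K_2)/(3.296 − 2.713) = 21.1024/0.583 = 36.2 km.

36.2 km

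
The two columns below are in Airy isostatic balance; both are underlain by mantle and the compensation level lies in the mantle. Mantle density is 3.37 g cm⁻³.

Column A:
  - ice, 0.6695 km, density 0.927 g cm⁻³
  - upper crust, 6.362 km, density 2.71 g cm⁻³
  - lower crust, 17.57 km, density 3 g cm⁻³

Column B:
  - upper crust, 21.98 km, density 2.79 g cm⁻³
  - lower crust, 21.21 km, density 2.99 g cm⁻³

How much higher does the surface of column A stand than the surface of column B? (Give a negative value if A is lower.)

For any compensation level in the mantle, the mantle terms cancel and isostasy reduces to e = (Σt_A − Σt_B) − (Σ(ρt)_A − Σ(ρt)_B) / ρ_m.
Σt_A = 24.6015 km; Σt_B = 43.19 km; Σ(ρt)_A = 70.5716465; Σ(ρt)_B = 124.7421 (in km·g cm⁻³).
e = (24.6015 − 43.19) − (70.5716465 − 124.7421) / 3.37 = −2.51 km.

−2.51 km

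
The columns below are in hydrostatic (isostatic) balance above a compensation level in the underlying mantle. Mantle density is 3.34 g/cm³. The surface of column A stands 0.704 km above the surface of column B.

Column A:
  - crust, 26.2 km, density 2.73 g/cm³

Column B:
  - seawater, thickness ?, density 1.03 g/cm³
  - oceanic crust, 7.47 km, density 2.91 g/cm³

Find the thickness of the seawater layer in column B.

Take the compensation level at the base of the deeper column (depth z_c below the surface of column A) and equate Σ ρ_i t_i down to z_c; mantle fills any gap and the z_c terms cancel.
Column A: 26.2×2.73 + (z_c − 26.2)×3.34
Column B: 0.704×0 + x×1.03 + 7.47×2.91 + (z_c − 0.704 − 7.47 − x)×3.34
The z_c×3.34 term appears on both sides and cancels. Collect the known terms of each column as K = Σ(ρt)_known − 3.34 × (depth of known layers): K_A = 71.526 − 3.34×26.2 = −15.982; K_B = 21.7377 − 3.34×(0.704 + 7.47) = −5.56346.
Balance: K_A = K_B − x×(3.34 − 1.03), so x = (K_B − K_A)/(3.34 − 1.03) = 10.4185/2.31 = 4.51 km.

4.51 km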